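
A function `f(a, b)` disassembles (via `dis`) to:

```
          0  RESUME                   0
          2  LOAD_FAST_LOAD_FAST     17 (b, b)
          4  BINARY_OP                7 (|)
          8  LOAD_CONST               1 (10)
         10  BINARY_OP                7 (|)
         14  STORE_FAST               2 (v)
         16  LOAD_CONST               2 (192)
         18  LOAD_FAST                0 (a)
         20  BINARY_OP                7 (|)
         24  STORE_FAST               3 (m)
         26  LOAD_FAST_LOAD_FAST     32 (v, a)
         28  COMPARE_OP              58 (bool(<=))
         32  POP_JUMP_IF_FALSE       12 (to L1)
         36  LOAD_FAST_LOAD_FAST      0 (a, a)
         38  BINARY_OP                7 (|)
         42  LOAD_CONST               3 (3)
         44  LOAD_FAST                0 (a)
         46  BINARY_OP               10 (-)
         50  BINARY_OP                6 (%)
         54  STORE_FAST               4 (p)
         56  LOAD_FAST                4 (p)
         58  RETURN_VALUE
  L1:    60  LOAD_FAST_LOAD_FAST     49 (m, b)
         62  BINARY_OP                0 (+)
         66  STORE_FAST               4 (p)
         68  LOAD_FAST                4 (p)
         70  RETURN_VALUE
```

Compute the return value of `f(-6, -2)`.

-8

LOAD_FAST_LOAD_FAST b,b → push -2,-2. Stack: [-2, -2]
BINARY_OP | → -2 | -2 = -2. Stack: [-2]
LOAD_CONST → push 10. Stack: [-2, 10]
BINARY_OP | → -2 | 10 = -2. Stack: [-2]
STORE_FAST v → v=-2. Stack: []
LOAD_CONST → push 192. Stack: [192]
LOAD_FAST a → push -6. Stack: [192, -6]
BINARY_OP | → 192 | -6 = -6. Stack: [-6]
STORE_FAST m → m=-6. Stack: []
LOAD_FAST_LOAD_FAST v,a → push -2,-6. Stack: [-2, -6]
COMPARE_OP bool(<=) → -2 vs -6 = False. Stack: [False]
POP_JUMP_IF_FALSE → pop False; jump. Stack: []
LOAD_FAST_LOAD_FAST m,b → push -6,-2. Stack: [-6, -2]
BINARY_OP + → -6 + -2 = -8. Stack: [-8]
STORE_FAST p → p=-8. Stack: []
LOAD_FAST p → push -8. Stack: [-8]
RETURN_VALUE → return -8.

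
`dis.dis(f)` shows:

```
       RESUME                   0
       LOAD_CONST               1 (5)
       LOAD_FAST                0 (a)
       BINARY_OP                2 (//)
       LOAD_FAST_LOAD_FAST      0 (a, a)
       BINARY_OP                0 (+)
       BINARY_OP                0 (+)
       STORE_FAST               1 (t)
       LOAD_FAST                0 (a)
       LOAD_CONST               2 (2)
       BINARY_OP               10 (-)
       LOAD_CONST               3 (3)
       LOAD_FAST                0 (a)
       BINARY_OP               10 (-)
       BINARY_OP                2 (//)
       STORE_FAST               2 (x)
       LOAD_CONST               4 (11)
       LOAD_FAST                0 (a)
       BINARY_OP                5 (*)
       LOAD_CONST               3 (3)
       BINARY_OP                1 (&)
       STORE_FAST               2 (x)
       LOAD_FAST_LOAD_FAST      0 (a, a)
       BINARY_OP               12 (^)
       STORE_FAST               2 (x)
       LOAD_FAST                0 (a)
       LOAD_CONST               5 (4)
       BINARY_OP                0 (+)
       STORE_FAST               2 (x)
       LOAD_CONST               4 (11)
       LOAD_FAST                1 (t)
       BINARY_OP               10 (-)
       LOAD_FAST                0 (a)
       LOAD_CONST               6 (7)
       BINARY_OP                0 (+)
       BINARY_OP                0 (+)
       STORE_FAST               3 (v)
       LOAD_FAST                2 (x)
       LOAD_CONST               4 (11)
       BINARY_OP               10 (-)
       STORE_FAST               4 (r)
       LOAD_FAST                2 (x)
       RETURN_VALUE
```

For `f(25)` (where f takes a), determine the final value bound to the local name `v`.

LOAD_CONST → push 5. Stack: [5]
LOAD_FAST a → push 25. Stack: [5, 25]
BINARY_OP // → 5 // 25 = 0. Stack: [0]
LOAD_FAST_LOAD_FAST a,a → push 25,25. Stack: [0, 25, 25]
BINARY_OP + → 25 + 25 = 50. Stack: [0, 50]
BINARY_OP + → 0 + 50 = 50. Stack: [50]
STORE_FAST t → t=50. Stack: []
LOAD_FAST a → push 25. Stack: [25]
LOAD_CONST → push 2. Stack: [25, 2]
BINARY_OP - → 25 - 2 = 23. Stack: [23]
LOAD_CONST → push 3. Stack: [23, 3]
LOAD_FAST a → push 25. Stack: [23, 3, 25]
BINARY_OP - → 3 - 25 = -22. Stack: [23, -22]
BINARY_OP // → 23 // -22 = -2. Stack: [-2]
STORE_FAST x → x=-2. Stack: []
LOAD_CONST → push 11. Stack: [11]
LOAD_FAST a → push 25. Stack: [11, 25]
BINARY_OP * → 11 * 25 = 275. Stack: [275]
LOAD_CONST → push 3. Stack: [275, 3]
BINARY_OP & → 275 & 3 = 3. Stack: [3]
STORE_FAST x → x=3. Stack: []
LOAD_FAST_LOAD_FAST a,a → push 25,25. Stack: [25, 25]
BINARY_OP ^ → 25 ^ 25 = 0. Stack: [0]
STORE_FAST x → x=0. Stack: []
LOAD_FAST a → push 25. Stack: [25]
LOAD_CONST → push 4. Stack: [25, 4]
BINARY_OP + → 25 + 4 = 29. Stack: [29]
STORE_FAST x → x=29. Stack: []
LOAD_CONST → push 11. Stack: [11]
LOAD_FAST t → push 50. Stack: [11, 50]
BINARY_OP - → 11 - 50 = -39. Stack: [-39]
LOAD_FAST a → push 25. Stack: [-39, 25]
LOAD_CONST → push 7. Stack: [-39, 25, 7]
BINARY_OP + → 25 + 7 = 32. Stack: [-39, 32]
BINARY_OP + → -39 + 32 = -7. Stack: [-7]
STORE_FAST v → v=-7. Stack: []
LOAD_FAST x → push 29. Stack: [29]
LOAD_CONST → push 11. Stack: [29, 11]
BINARY_OP - → 29 - 11 = 18. Stack: [18]
STORE_FAST r → r=18. Stack: []
LOAD_FAST x → push 29. Stack: [29]
RETURN_VALUE → return 29.

-7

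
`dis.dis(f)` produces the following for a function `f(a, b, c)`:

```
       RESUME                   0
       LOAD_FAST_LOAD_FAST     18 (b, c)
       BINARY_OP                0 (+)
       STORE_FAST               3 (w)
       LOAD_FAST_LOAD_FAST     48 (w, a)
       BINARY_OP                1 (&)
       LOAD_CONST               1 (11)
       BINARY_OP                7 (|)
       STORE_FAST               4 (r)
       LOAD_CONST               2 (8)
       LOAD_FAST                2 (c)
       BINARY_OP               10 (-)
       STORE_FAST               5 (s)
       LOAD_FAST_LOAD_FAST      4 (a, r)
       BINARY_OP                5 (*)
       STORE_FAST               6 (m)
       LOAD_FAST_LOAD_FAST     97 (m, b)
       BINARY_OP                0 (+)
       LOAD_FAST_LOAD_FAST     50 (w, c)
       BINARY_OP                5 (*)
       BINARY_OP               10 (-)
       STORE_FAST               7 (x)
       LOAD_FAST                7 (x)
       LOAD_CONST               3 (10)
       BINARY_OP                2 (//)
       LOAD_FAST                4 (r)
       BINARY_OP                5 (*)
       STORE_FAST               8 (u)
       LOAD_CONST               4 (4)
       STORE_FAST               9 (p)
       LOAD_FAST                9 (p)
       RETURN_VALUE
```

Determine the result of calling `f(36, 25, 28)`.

4

LOAD_FAST_LOAD_FAST b,c → push 25,28. Stack: [25, 28]
BINARY_OP + → 25 + 28 = 53. Stack: [53]
STORE_FAST w → w=53. Stack: []
LOAD_FAST_LOAD_FAST w,a → push 53,36. Stack: [53, 36]
BINARY_OP & → 53 & 36 = 36. Stack: [36]
LOAD_CONST → push 11. Stack: [36, 11]
BINARY_OP | → 36 | 11 = 47. Stack: [47]
STORE_FAST r → r=47. Stack: []
LOAD_CONST → push 8. Stack: [8]
LOAD_FAST c → push 28. Stack: [8, 28]
BINARY_OP - → 8 - 28 = -20. Stack: [-20]
STORE_FAST s → s=-20. Stack: []
LOAD_FAST_LOAD_FAST a,r → push 36,47. Stack: [36, 47]
BINARY_OP * → 36 * 47 = 1692. Stack: [1692]
STORE_FAST m → m=1692. Stack: []
LOAD_FAST_LOAD_FAST m,b → push 1692,25. Stack: [1692, 25]
BINARY_OP + → 1692 + 25 = 1717. Stack: [1717]
LOAD_FAST_LOAD_FAST w,c → push 53,28. Stack: [1717, 53, 28]
BINARY_OP * → 53 * 28 = 1484. Stack: [1717, 1484]
BINARY_OP - → 1717 - 1484 = 233. Stack: [233]
STORE_FAST x → x=233. Stack: []
LOAD_FAST x → push 233. Stack: [233]
LOAD_CONST → push 10. Stack: [233, 10]
BINARY_OP // → 233 // 10 = 23. Stack: [23]
LOAD_FAST r → push 47. Stack: [23, 47]
BINARY_OP * → 23 * 47 = 1081. Stack: [1081]
STORE_FAST u → u=1081. Stack: []
LOAD_CONST → push 4. Stack: [4]
STORE_FAST p → p=4. Stack: []
LOAD_FAST p → push 4. Stack: [4]
RETURN_VALUE → return 4.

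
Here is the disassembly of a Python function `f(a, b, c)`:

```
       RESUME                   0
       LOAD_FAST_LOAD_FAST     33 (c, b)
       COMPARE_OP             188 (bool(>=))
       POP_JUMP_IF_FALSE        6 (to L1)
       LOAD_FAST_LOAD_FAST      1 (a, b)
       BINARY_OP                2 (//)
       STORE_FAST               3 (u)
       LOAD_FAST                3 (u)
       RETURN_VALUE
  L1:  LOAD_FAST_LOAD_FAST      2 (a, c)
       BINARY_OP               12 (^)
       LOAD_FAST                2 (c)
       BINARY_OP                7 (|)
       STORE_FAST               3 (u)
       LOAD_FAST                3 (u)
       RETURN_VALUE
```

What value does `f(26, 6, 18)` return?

4

LOAD_FAST_LOAD_FAST c,b → push 18,6. Stack: [18, 6]
COMPARE_OP bool(>=) → 18 vs 6 = True. Stack: [True]
POP_JUMP_IF_FALSE → pop True; no jump. Stack: []
LOAD_FAST_LOAD_FAST a,b → push 26,6. Stack: [26, 6]
BINARY_OP // → 26 // 6 = 4. Stack: [4]
STORE_FAST u → u=4. Stack: []
LOAD_FAST u → push 4. Stack: [4]
RETURN_VALUE → return 4.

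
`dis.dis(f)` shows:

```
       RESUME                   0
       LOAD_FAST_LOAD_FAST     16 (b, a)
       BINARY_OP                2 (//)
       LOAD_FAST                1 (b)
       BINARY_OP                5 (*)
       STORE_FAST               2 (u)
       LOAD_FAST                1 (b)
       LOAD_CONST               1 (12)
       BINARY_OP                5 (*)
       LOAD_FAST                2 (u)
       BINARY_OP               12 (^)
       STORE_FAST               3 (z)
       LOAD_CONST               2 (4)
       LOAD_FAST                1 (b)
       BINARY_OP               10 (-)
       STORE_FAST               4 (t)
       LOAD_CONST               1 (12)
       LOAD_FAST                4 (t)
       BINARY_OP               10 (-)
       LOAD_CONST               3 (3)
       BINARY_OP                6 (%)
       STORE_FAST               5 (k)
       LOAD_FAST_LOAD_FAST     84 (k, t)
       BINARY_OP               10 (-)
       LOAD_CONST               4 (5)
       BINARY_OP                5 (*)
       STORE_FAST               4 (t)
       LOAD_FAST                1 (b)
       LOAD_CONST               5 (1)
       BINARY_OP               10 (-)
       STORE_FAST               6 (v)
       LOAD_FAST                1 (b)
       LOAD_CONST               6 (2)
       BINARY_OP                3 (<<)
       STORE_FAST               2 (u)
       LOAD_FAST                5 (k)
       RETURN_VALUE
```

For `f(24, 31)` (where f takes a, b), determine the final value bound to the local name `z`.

363

LOAD_FAST_LOAD_FAST b,a → push 31,24. Stack: [31, 24]
BINARY_OP // → 31 // 24 = 1. Stack: [1]
LOAD_FAST b → push 31. Stack: [1, 31]
BINARY_OP * → 1 * 31 = 31. Stack: [31]
STORE_FAST u → u=31. Stack: []
LOAD_FAST b → push 31. Stack: [31]
LOAD_CONST → push 12. Stack: [31, 12]
BINARY_OP * → 31 * 12 = 372. Stack: [372]
LOAD_FAST u → push 31. Stack: [372, 31]
BINARY_OP ^ → 372 ^ 31 = 363. Stack: [363]
STORE_FAST z → z=363. Stack: []
LOAD_CONST → push 4. Stack: [4]
LOAD_FAST b → push 31. Stack: [4, 31]
BINARY_OP - → 4 - 31 = -27. Stack: [-27]
STORE_FAST t → t=-27. Stack: []
LOAD_CONST → push 12. Stack: [12]
LOAD_FAST t → push -27. Stack: [12, -27]
BINARY_OP - → 12 - -27 = 39. Stack: [39]
LOAD_CONST → push 3. Stack: [39, 3]
BINARY_OP % → 39 % 3 = 0. Stack: [0]
STORE_FAST k → k=0. Stack: []
LOAD_FAST_LOAD_FAST k,t → push 0,-27. Stack: [0, -27]
BINARY_OP - → 0 - -27 = 27. Stack: [27]
LOAD_CONST → push 5. Stack: [27, 5]
BINARY_OP * → 27 * 5 = 135. Stack: [135]
STORE_FAST t → t=135. Stack: []
LOAD_FAST b → push 31. Stack: [31]
LOAD_CONST → push 1. Stack: [31, 1]
BINARY_OP - → 31 - 1 = 30. Stack: [30]
STORE_FAST v → v=30. Stack: []
LOAD_FAST b → push 31. Stack: [31]
LOAD_CONST → push 2. Stack: [31, 2]
BINARY_OP << → 31 << 2 = 124. Stack: [124]
STORE_FAST u → u=124. Stack: []
LOAD_FAST k → push 0. Stack: [0]
RETURN_VALUE → return 0.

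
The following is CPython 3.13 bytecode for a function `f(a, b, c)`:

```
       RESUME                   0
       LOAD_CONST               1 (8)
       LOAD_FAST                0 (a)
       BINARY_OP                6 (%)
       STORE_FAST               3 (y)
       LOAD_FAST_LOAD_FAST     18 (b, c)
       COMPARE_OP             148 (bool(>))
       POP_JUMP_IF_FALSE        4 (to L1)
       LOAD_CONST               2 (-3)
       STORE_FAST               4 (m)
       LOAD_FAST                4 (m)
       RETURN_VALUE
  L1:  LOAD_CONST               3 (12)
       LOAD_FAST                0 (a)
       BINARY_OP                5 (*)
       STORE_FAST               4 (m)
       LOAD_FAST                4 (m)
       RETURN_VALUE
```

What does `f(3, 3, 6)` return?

LOAD_CONST → push 8. Stack: [8]
LOAD_FAST a → push 3. Stack: [8, 3]
BINARY_OP % → 8 % 3 = 2. Stack: [2]
STORE_FAST y → y=2. Stack: []
LOAD_FAST_LOAD_FAST b,c → push 3,6. Stack: [3, 6]
COMPARE_OP bool(>) → 3 vs 6 = False. Stack: [False]
POP_JUMP_IF_FALSE → pop False; jump. Stack: []
LOAD_CONST → push 12. Stack: [12]
LOAD_FAST a → push 3. Stack: [12, 3]
BINARY_OP * → 12 * 3 = 36. Stack: [36]
STORE_FAST m → m=36. Stack: []
LOAD_FAST m → push 36. Stack: [36]
RETURN_VALUE → return 36.

36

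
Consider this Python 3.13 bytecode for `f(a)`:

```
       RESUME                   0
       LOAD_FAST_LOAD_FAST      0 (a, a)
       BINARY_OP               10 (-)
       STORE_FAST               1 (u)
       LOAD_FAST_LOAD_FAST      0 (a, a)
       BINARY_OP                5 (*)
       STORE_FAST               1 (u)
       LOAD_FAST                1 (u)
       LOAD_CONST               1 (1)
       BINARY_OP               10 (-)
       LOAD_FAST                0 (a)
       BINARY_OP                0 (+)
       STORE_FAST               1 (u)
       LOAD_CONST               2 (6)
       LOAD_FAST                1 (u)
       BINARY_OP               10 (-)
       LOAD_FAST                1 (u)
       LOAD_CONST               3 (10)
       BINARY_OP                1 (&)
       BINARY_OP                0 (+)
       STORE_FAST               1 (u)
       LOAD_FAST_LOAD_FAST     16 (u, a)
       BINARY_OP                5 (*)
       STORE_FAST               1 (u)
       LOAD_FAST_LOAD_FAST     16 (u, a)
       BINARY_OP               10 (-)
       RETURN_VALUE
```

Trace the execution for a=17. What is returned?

LOAD_FAST_LOAD_FAST a,a → push 17,17. Stack: [17, 17]
BINARY_OP - → 17 - 17 = 0. Stack: [0]
STORE_FAST u → u=0. Stack: []
LOAD_FAST_LOAD_FAST a,a → push 17,17. Stack: [17, 17]
BINARY_OP * → 17 * 17 = 289. Stack: [289]
STORE_FAST u → u=289. Stack: []
LOAD_FAST u → push 289. Stack: [289]
LOAD_CONST → push 1. Stack: [289, 1]
BINARY_OP - → 289 - 1 = 288. Stack: [288]
LOAD_FAST a → push 17. Stack: [288, 17]
BINARY_OP + → 288 + 17 = 305. Stack: [305]
STORE_FAST u → u=305. Stack: []
LOAD_CONST → push 6. Stack: [6]
LOAD_FAST u → push 305. Stack: [6, 305]
BINARY_OP - → 6 - 305 = -299. Stack: [-299]
LOAD_FAST u → push 305. Stack: [-299, 305]
LOAD_CONST → push 10. Stack: [-299, 305, 10]
BINARY_OP & → 305 & 10 = 0. Stack: [-299, 0]
BINARY_OP + → -299 + 0 = -299. Stack: [-299]
STORE_FAST u → u=-299. Stack: []
LOAD_FAST_LOAD_FAST u,a → push -299,17. Stack: [-299, 17]
BINARY_OP * → -299 * 17 = -5083. Stack: [-5083]
STORE_FAST u → u=-5083. Stack: []
LOAD_FAST_LOAD_FAST u,a → push -5083,17. Stack: [-5083, 17]
BINARY_OP - → -5083 - 17 = -5100. Stack: [-5100]
RETURN_VALUE → return -5100.

-5100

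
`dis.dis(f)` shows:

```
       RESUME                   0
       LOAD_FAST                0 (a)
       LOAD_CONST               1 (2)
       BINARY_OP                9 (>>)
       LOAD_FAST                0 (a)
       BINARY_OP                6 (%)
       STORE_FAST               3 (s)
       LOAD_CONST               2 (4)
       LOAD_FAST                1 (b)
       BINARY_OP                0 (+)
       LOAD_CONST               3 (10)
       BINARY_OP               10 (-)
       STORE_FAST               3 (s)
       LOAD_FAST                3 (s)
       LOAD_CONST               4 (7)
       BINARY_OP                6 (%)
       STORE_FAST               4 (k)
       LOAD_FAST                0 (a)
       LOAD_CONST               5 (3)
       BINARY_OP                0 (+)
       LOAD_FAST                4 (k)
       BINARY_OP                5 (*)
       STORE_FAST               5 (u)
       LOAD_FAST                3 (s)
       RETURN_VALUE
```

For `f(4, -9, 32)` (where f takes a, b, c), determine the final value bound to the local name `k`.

LOAD_FAST a → push 4. Stack: [4]
LOAD_CONST → push 2. Stack: [4, 2]
BINARY_OP >> → 4 >> 2 = 1. Stack: [1]
LOAD_FAST a → push 4. Stack: [1, 4]
BINARY_OP % → 1 % 4 = 1. Stack: [1]
STORE_FAST s → s=1. Stack: []
LOAD_CONST → push 4. Stack: [4]
LOAD_FAST b → push -9. Stack: [4, -9]
BINARY_OP + → 4 + -9 = -5. Stack: [-5]
LOAD_CONST → push 10. Stack: [-5, 10]
BINARY_OP - → -5 - 10 = -15. Stack: [-15]
STORE_FAST s → s=-15. Stack: []
LOAD_FAST s → push -15. Stack: [-15]
LOAD_CONST → push 7. Stack: [-15, 7]
BINARY_OP % → -15 % 7 = 6. Stack: [6]
STORE_FAST k → k=6. Stack: []
LOAD_FAST a → push 4. Stack: [4]
LOAD_CONST → push 3. Stack: [4, 3]
BINARY_OP + → 4 + 3 = 7. Stack: [7]
LOAD_FAST k → push 6. Stack: [7, 6]
BINARY_OP * → 7 * 6 = 42. Stack: [42]
STORE_FAST u → u=42. Stack: []
LOAD_FAST s → push -15. Stack: [-15]
RETURN_VALUE → return -15.

6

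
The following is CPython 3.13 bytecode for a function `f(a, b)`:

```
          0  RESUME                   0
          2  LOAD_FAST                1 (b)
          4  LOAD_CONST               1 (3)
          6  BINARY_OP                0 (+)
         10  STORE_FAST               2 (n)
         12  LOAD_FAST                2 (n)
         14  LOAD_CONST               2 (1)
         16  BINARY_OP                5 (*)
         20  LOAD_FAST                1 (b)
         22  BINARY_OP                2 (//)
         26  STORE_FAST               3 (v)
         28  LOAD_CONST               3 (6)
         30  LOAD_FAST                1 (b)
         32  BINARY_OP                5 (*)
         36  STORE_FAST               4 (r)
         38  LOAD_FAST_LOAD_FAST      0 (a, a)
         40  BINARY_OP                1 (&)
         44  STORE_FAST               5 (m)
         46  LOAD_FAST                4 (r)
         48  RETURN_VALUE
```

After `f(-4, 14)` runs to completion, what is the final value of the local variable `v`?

LOAD_FAST b → push 14. Stack: [14]
LOAD_CONST → push 3. Stack: [14, 3]
BINARY_OP + → 14 + 3 = 17. Stack: [17]
STORE_FAST n → n=17. Stack: []
LOAD_FAST n → push 17. Stack: [17]
LOAD_CONST → push 1. Stack: [17, 1]
BINARY_OP * → 17 * 1 = 17. Stack: [17]
LOAD_FAST b → push 14. Stack: [17, 14]
BINARY_OP // → 17 // 14 = 1. Stack: [1]
STORE_FAST v → v=1. Stack: []
LOAD_CONST → push 6. Stack: [6]
LOAD_FAST b → push 14. Stack: [6, 14]
BINARY_OP * → 6 * 14 = 84. Stack: [84]
STORE_FAST r → r=84. Stack: []
LOAD_FAST_LOAD_FAST a,a → push -4,-4. Stack: [-4, -4]
BINARY_OP & → -4 & -4 = -4. Stack: [-4]
STORE_FAST m → m=-4. Stack: []
LOAD_FAST r → push 84. Stack: [84]
RETURN_VALUE → return 84.

1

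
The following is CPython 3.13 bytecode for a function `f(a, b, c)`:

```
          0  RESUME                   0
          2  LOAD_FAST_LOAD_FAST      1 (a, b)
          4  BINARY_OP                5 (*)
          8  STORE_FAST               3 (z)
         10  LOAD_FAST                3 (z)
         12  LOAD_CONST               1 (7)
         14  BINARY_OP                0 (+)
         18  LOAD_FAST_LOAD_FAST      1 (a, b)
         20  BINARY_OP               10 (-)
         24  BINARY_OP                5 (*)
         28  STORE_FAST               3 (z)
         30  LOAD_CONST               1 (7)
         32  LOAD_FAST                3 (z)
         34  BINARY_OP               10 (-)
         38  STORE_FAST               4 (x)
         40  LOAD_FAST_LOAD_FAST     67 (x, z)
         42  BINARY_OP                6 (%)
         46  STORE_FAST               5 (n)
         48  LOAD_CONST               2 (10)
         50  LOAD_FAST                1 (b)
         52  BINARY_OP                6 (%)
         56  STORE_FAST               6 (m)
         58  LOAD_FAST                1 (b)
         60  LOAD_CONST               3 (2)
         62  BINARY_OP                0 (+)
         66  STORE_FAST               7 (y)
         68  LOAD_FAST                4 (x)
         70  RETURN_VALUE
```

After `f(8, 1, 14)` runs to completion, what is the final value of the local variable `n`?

LOAD_FAST_LOAD_FAST a,b → push 8,1. Stack: [8, 1]
BINARY_OP * → 8 * 1 = 8. Stack: [8]
STORE_FAST z → z=8. Stack: []
LOAD_FAST z → push 8. Stack: [8]
LOAD_CONST → push 7. Stack: [8, 7]
BINARY_OP + → 8 + 7 = 15. Stack: [15]
LOAD_FAST_LOAD_FAST a,b → push 8,1. Stack: [15, 8, 1]
BINARY_OP - → 8 - 1 = 7. Stack: [15, 7]
BINARY_OP * → 15 * 7 = 105. Stack: [105]
STORE_FAST z → z=105. Stack: []
LOAD_CONST → push 7. Stack: [7]
LOAD_FAST z → push 105. Stack: [7, 105]
BINARY_OP - → 7 - 105 = -98. Stack: [-98]
STORE_FAST x → x=-98. Stack: []
LOAD_FAST_LOAD_FAST x,z → push -98,105. Stack: [-98, 105]
BINARY_OP % → -98 % 105 = 7. Stack: [7]
STORE_FAST n → n=7. Stack: []
LOAD_CONST → push 10. Stack: [10]
LOAD_FAST b → push 1. Stack: [10, 1]
BINARY_OP % → 10 % 1 = 0. Stack: [0]
STORE_FAST m → m=0. Stack: []
LOAD_FAST b → push 1. Stack: [1]
LOAD_CONST → push 2. Stack: [1, 2]
BINARY_OP + → 1 + 2 = 3. Stack: [3]
STORE_FAST y → y=3. Stack: []
LOAD_FAST x → push -98. Stack: [-98]
RETURN_VALUE → return -98.

7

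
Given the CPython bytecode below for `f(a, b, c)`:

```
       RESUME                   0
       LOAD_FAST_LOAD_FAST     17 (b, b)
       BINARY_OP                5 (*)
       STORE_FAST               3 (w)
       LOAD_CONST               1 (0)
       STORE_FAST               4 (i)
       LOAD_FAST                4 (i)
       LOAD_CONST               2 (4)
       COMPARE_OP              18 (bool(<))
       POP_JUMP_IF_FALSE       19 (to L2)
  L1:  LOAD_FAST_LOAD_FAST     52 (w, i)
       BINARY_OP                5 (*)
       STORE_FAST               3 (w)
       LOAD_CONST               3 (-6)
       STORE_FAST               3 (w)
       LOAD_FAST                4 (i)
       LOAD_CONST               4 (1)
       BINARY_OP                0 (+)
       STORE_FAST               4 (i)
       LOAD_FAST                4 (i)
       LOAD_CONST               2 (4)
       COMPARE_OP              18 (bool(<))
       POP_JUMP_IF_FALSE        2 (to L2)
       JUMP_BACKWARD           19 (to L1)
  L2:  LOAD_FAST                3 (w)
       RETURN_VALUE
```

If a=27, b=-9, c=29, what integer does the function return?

-6

LOAD_FAST_LOAD_FAST b,b → push -9,-9. Stack: [-9, -9]
BINARY_OP * → -9 * -9 = 81. Stack: [81]
STORE_FAST w → w=81. Stack: []
LOAD_CONST → push 0. Stack: [0]
STORE_FAST i → i=0. Stack: []
LOAD_FAST i → push 0. Stack: [0]
LOAD_CONST → push 4. Stack: [0, 4]
COMPARE_OP bool(<) → 0 vs 4 = True. Stack: [True]
POP_JUMP_IF_FALSE → pop True; no jump. Stack: []
LOAD_FAST_LOAD_FAST w,i → push 81,0. Stack: [81, 0]
BINARY_OP * → 81 * 0 = 0. Stack: [0]
STORE_FAST w → w=0. Stack: []
LOAD_CONST → push -6. Stack: [-6]
STORE_FAST w → w=-6. Stack: []
LOAD_FAST i → push 0. Stack: [0]
LOAD_CONST → push 1. Stack: [0, 1]
BINARY_OP + → 0 + 1 = 1. Stack: [1]
STORE_FAST i → i=1. Stack: []
LOAD_FAST i → push 1. Stack: [1]
LOAD_CONST → push 4. Stack: [1, 4]
COMPARE_OP bool(<) → 1 vs 4 = True. Stack: [True]
POP_JUMP_IF_FALSE → pop True; no jump. Stack: []
LOAD_FAST_LOAD_FAST w,i → push -6,1. Stack: [-6, 1]
BINARY_OP * → -6 * 1 = -6. Stack: [-6]
STORE_FAST w → w=-6. Stack: []
LOAD_CONST → push -6. Stack: [-6]
STORE_FAST w → w=-6. Stack: []
LOAD_FAST i → push 1. Stack: [1]
LOAD_CONST → push 1. Stack: [1, 1]
BINARY_OP + → 1 + 1 = 2. Stack: [2]
STORE_FAST i → i=2. Stack: []
LOAD_FAST i → push 2. Stack: [2]
LOAD_CONST → push 4. Stack: [2, 4]
COMPARE_OP bool(<) → 2 vs 4 = True. Stack: [True]
POP_JUMP_IF_FALSE → pop True; no jump. Stack: []
LOAD_FAST_LOAD_FAST w,i → push -6,2. Stack: [-6, 2]
BINARY_OP * → -6 * 2 = -12. Stack: [-12]
STORE_FAST w → w=-12. Stack: []
LOAD_CONST → push -6. Stack: [-6]
STORE_FAST w → w=-6. Stack: []
LOAD_FAST i → push 2. Stack: [2]
LOAD_CONST → push 1. Stack: [2, 1]
BINARY_OP + → 2 + 1 = 3. Stack: [3]
STORE_FAST i → i=3. Stack: []
LOAD_FAST i → push 3. Stack: [3]
LOAD_CONST → push 4. Stack: [3, 4]
COMPARE_OP bool(<) → 3 vs 4 = True. Stack: [True]
POP_JUMP_IF_FALSE → pop True; no jump. Stack: []
LOAD_FAST_LOAD_FAST w,i → push -6,3. Stack: [-6, 3]
BINARY_OP * → -6 * 3 = -18. Stack: [-18]
STORE_FAST w → w=-18. Stack: []
LOAD_CONST → push -6. Stack: [-6]
STORE_FAST w → w=-6. Stack: []
LOAD_FAST i → push 3. Stack: [3]
LOAD_CONST → push 1. Stack: [3, 1]
BINARY_OP + → 3 + 1 = 4. Stack: [4]
STORE_FAST i → i=4. Stack: []
LOAD_FAST i → push 4. Stack: [4]
LOAD_CONST → push 4. Stack: [4, 4]
COMPARE_OP bool(<) → 4 vs 4 = False. Stack: [False]
POP_JUMP_IF_FALSE → pop False; jump. Stack: []
LOAD_FAST w → push -6. Stack: [-6]
RETURN_VALUE → return -6.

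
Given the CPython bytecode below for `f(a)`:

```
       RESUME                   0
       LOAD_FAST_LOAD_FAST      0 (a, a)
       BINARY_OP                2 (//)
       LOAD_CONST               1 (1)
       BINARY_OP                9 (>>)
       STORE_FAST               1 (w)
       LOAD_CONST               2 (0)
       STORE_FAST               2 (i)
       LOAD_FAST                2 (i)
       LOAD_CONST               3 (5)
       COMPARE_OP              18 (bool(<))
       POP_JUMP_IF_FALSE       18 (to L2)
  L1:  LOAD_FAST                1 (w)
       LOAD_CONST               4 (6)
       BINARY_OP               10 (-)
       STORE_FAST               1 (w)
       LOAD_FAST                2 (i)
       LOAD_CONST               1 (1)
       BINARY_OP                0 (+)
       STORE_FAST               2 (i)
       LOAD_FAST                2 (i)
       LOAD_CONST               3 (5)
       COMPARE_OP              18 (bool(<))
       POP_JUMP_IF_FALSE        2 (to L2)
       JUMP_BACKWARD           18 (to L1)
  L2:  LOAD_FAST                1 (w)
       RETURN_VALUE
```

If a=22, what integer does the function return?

-30

LOAD_FAST_LOAD_FAST a,a → push 22,22
BINARY_OP // → 22 // 22 = 1
LOAD_CONST → push 1
BINARY_OP >> → 1 >> 1 = 0
STORE_FAST w → w=0
LOAD_CONST → push 0
STORE_FAST i → i=0
LOAD_FAST i → push 0
LOAD_CONST → push 5
COMPARE_OP bool(<) → 0 vs 5 = True
POP_JUMP_IF_FALSE → pop True; no jump
LOAD_FAST w → push 0
LOAD_CONST → push 6
BINARY_OP - → 0 - 6 = -6
STORE_FAST w → w=-6
LOAD_FAST i → push 0
LOAD_CONST → push 1
BINARY_OP + → 0 + 1 = 1
STORE_FAST i → i=1
LOAD_FAST i → push 1
LOAD_CONST → push 5
COMPARE_OP bool(<) → 1 vs 5 = True
POP_JUMP_IF_FALSE → pop True; no jump
LOAD_FAST w → push -6
LOAD_CONST → push 6
BINARY_OP - → -6 - 6 = -12
STORE_FAST w → w=-12
LOAD_FAST i → push 1
LOAD_CONST → push 1
BINARY_OP + → 1 + 1 = 2
STORE_FAST i → i=2
LOAD_FAST i → push 2
LOAD_CONST → push 5
COMPARE_OP bool(<) → 2 vs 5 = True
POP_JUMP_IF_FALSE → pop True; no jump
LOAD_FAST w → push -12
LOAD_CONST → push 6
BINARY_OP - → -12 - 6 = -18
STORE_FAST w → w=-18
LOAD_FAST i → push 2
LOAD_CONST → push 1
BINARY_OP + → 2 + 1 = 3
STORE_FAST i → i=3
LOAD_FAST i → push 3
LOAD_CONST → push 5
COMPARE_OP bool(<) → 3 vs 5 = True
POP_JUMP_IF_FALSE → pop True; no jump
LOAD_FAST w → push -18
LOAD_CONST → push 6
BINARY_OP - → -18 - 6 = -24
STORE_FAST w → w=-24
LOAD_FAST i → push 3
LOAD_CONST → push 1
BINARY_OP + → 3 + 1 = 4
STORE_FAST i → i=4
LOAD_FAST i → push 4
LOAD_CONST → push 5
COMPARE_OP bool(<) → 4 vs 5 = True
POP_JUMP_IF_FALSE → pop True; no jump
LOAD_FAST w → push -24
LOAD_CONST → push 6
BINARY_OP - → -24 - 6 = -30
STORE_FAST w → w=-30
LOAD_FAST i → push 4
LOAD_CONST → push 1
BINARY_OP + → 4 + 1 = 5
STORE_FAST i → i=5
LOAD_FAST i → push 5
LOAD_CONST → push 5
COMPARE_OP bool(<) → 5 vs 5 = False
POP_JUMP_IF_FALSE → pop False; jump
LOAD_FAST w → push -30
RETURN_VALUE → return -30.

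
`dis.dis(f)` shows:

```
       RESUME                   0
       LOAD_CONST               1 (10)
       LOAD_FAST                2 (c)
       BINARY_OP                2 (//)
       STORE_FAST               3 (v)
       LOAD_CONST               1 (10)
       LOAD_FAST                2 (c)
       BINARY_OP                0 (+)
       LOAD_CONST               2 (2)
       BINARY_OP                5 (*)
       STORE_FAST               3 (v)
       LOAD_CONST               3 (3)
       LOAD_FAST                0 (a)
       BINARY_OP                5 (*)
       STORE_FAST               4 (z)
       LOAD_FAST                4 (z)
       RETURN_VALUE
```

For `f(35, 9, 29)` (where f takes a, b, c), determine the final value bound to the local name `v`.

78

LOAD_CONST → push 10. Stack: [10]
LOAD_FAST c → push 29. Stack: [10, 29]
BINARY_OP // → 10 // 29 = 0. Stack: [0]
STORE_FAST v → v=0. Stack: []
LOAD_CONST → push 10. Stack: [10]
LOAD_FAST c → push 29. Stack: [10, 29]
BINARY_OP + → 10 + 29 = 39. Stack: [39]
LOAD_CONST → push 2. Stack: [39, 2]
BINARY_OP * → 39 * 2 = 78. Stack: [78]
STORE_FAST v → v=78. Stack: []
LOAD_CONST → push 3. Stack: [3]
LOAD_FAST a → push 35. Stack: [3, 35]
BINARY_OP * → 3 * 35 = 105. Stack: [105]
STORE_FAST z → z=105. Stack: []
LOAD_FAST z → push 105. Stack: [105]
RETURN_VALUE → return 105.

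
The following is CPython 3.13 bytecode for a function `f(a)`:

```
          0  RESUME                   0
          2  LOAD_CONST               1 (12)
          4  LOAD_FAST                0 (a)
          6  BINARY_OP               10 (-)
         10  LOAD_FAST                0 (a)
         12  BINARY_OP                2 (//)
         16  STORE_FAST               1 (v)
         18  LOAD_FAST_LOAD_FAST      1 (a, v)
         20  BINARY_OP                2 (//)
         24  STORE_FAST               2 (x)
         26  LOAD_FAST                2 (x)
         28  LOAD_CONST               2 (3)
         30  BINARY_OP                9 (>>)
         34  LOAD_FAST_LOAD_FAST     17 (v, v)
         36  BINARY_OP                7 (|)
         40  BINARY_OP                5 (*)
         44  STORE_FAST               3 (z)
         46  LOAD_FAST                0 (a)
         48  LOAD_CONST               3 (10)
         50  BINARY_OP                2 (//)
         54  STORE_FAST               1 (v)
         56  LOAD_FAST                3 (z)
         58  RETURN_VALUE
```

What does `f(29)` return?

4

LOAD_CONST → push 12. Stack: [12]
LOAD_FAST a → push 29. Stack: [12, 29]
BINARY_OP - → 12 - 29 = -17. Stack: [-17]
LOAD_FAST a → push 29. Stack: [-17, 29]
BINARY_OP // → -17 // 29 = -1. Stack: [-1]
STORE_FAST v → v=-1. Stack: []
LOAD_FAST_LOAD_FAST a,v → push 29,-1. Stack: [29, -1]
BINARY_OP // → 29 // -1 = -29. Stack: [-29]
STORE_FAST x → x=-29. Stack: []
LOAD_FAST x → push -29. Stack: [-29]
LOAD_CONST → push 3. Stack: [-29, 3]
BINARY_OP >> → -29 >> 3 = -4. Stack: [-4]
LOAD_FAST_LOAD_FAST v,v → push -1,-1. Stack: [-4, -1, -1]
BINARY_OP | → -1 | -1 = -1. Stack: [-4, -1]
BINARY_OP * → -4 * -1 = 4. Stack: [4]
STORE_FAST z → z=4. Stack: []
LOAD_FAST a → push 29. Stack: [29]
LOAD_CONST → push 10. Stack: [29, 10]
BINARY_OP // → 29 // 10 = 2. Stack: [2]
STORE_FAST v → v=2. Stack: []
LOAD_FAST z → push 4. Stack: [4]
RETURN_VALUE → return 4.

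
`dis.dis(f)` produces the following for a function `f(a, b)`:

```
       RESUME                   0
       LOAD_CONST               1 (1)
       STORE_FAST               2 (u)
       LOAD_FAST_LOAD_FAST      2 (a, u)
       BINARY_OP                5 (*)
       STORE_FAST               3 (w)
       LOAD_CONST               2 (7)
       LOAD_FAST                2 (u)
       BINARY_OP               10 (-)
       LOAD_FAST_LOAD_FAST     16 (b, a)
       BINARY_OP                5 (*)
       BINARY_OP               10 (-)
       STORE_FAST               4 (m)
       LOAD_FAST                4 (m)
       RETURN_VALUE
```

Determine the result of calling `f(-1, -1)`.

LOAD_CONST → push 1. Stack: [1]
STORE_FAST u → u=1. Stack: []
LOAD_FAST_LOAD_FAST a,u → push -1,1. Stack: [-1, 1]
BINARY_OP * → -1 * 1 = -1. Stack: [-1]
STORE_FAST w → w=-1. Stack: []
LOAD_CONST → push 7. Stack: [7]
LOAD_FAST u → push 1. Stack: [7, 1]
BINARY_OP - → 7 - 1 = 6. Stack: [6]
LOAD_FAST_LOAD_FAST b,a → push -1,-1. Stack: [6, -1, -1]
BINARY_OP * → -1 * -1 = 1. Stack: [6, 1]
BINARY_OP - → 6 - 1 = 5. Stack: [5]
STORE_FAST m → m=5. Stack: []
LOAD_FAST m → push 5. Stack: [5]
RETURN_VALUE → return 5.

5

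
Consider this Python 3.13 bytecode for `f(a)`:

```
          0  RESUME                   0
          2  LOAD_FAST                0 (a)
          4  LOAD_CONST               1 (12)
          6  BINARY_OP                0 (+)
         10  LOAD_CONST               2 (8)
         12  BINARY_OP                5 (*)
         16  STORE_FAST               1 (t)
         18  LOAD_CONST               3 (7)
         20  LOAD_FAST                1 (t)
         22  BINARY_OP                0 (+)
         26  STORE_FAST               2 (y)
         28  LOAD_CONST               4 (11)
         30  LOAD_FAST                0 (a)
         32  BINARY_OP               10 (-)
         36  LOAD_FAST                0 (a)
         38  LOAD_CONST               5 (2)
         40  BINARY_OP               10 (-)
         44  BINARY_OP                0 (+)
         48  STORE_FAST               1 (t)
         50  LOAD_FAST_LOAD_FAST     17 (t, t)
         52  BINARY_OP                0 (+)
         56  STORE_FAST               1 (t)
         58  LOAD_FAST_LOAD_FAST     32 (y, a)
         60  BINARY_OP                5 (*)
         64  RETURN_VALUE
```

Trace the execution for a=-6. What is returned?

LOAD_FAST a → push -6. Stack: [-6]
LOAD_CONST → push 12. Stack: [-6, 12]
BINARY_OP + → -6 + 12 = 6. Stack: [6]
LOAD_CONST → push 8. Stack: [6, 8]
BINARY_OP * → 6 * 8 = 48. Stack: [48]
STORE_FAST t → t=48. Stack: []
LOAD_CONST → push 7. Stack: [7]
LOAD_FAST t → push 48. Stack: [7, 48]
BINARY_OP + → 7 + 48 = 55. Stack: [55]
STORE_FAST y → y=55. Stack: []
LOAD_CONST → push 11. Stack: [11]
LOAD_FAST a → push -6. Stack: [11, -6]
BINARY_OP - → 11 - -6 = 17. Stack: [17]
LOAD_FAST a → push -6. Stack: [17, -6]
LOAD_CONST → push 2. Stack: [17, -6, 2]
BINARY_OP - → -6 - 2 = -8. Stack: [17, -8]
BINARY_OP + → 17 + -8 = 9. Stack: [9]
STORE_FAST t → t=9. Stack: []
LOAD_FAST_LOAD_FAST t,t → push 9,9. Stack: [9, 9]
BINARY_OP + → 9 + 9 = 18. Stack: [18]
STORE_FAST t → t=18. Stack: []
LOAD_FAST_LOAD_FAST y,a → push 55,-6. Stack: [55, -6]
BINARY_OP * → 55 * -6 = -330. Stack: [-330]
RETURN_VALUE → return -330.

-330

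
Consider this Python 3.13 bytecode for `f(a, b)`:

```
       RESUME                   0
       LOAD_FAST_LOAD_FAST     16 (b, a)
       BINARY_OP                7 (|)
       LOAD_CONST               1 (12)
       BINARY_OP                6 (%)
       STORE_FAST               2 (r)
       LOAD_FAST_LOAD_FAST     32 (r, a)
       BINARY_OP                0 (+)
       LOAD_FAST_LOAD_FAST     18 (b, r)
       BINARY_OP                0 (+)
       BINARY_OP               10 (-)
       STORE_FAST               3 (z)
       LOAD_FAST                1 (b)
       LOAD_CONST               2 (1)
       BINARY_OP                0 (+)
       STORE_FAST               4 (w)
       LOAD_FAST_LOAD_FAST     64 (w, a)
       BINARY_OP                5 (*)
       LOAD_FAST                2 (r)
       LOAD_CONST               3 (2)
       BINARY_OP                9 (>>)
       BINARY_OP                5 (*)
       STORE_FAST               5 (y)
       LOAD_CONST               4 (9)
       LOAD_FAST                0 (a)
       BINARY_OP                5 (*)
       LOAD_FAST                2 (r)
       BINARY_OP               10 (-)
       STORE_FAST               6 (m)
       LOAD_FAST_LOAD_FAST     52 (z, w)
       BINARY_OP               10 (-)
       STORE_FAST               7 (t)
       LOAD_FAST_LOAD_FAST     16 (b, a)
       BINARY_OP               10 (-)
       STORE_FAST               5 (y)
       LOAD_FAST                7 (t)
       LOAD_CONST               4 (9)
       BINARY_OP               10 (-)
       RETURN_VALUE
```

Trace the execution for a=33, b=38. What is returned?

LOAD_FAST_LOAD_FAST b,a → push 38,33. Stack: [38, 33]
BINARY_OP | → 38 | 33 = 39. Stack: [39]
LOAD_CONST → push 12. Stack: [39, 12]
BINARY_OP % → 39 % 12 = 3. Stack: [3]
STORE_FAST r → r=3. Stack: []
LOAD_FAST_LOAD_FAST r,a → push 3,33. Stack: [3, 33]
BINARY_OP + → 3 + 33 = 36. Stack: [36]
LOAD_FAST_LOAD_FAST b,r → push 38,3. Stack: [36, 38, 3]
BINARY_OP + → 38 + 3 = 41. Stack: [36, 41]
BINARY_OP - → 36 - 41 = -5. Stack: [-5]
STORE_FAST z → z=-5. Stack: []
LOAD_FAST b → push 38. Stack: [38]
LOAD_CONST → push 1. Stack: [38, 1]
BINARY_OP + → 38 + 1 = 39. Stack: [39]
STORE_FAST w → w=39. Stack: []
LOAD_FAST_LOAD_FAST w,a → push 39,33. Stack: [39, 33]
BINARY_OP * → 39 * 33 = 1287. Stack: [1287]
LOAD_FAST r → push 3. Stack: [1287, 3]
LOAD_CONST → push 2. Stack: [1287, 3, 2]
BINARY_OP >> → 3 >> 2 = 0. Stack: [1287, 0]
BINARY_OP * → 1287 * 0 = 0. Stack: [0]
STORE_FAST y → y=0. Stack: []
LOAD_CONST → push 9. Stack: [9]
LOAD_FAST a → push 33. Stack: [9, 33]
BINARY_OP * → 9 * 33 = 297. Stack: [297]
LOAD_FAST r → push 3. Stack: [297, 3]
BINARY_OP - → 297 - 3 = 294. Stack: [294]
STORE_FAST m → m=294. Stack: []
LOAD_FAST_LOAD_FAST z,w → push -5,39. Stack: [-5, 39]
BINARY_OP - → -5 - 39 = -44. Stack: [-44]
STORE_FAST t → t=-44. Stack: []
LOAD_FAST_LOAD_FAST b,a → push 38,33. Stack: [38, 33]
BINARY_OP - → 38 - 33 = 5. Stack: [5]
STORE_FAST y → y=5. Stack: []
LOAD_FAST t → push -44. Stack: [-44]
LOAD_CONST → push 9. Stack: [-44, 9]
BINARY_OP - → -44 - 9 = -53. Stack: [-53]
RETURN_VALUE → return -53.

-53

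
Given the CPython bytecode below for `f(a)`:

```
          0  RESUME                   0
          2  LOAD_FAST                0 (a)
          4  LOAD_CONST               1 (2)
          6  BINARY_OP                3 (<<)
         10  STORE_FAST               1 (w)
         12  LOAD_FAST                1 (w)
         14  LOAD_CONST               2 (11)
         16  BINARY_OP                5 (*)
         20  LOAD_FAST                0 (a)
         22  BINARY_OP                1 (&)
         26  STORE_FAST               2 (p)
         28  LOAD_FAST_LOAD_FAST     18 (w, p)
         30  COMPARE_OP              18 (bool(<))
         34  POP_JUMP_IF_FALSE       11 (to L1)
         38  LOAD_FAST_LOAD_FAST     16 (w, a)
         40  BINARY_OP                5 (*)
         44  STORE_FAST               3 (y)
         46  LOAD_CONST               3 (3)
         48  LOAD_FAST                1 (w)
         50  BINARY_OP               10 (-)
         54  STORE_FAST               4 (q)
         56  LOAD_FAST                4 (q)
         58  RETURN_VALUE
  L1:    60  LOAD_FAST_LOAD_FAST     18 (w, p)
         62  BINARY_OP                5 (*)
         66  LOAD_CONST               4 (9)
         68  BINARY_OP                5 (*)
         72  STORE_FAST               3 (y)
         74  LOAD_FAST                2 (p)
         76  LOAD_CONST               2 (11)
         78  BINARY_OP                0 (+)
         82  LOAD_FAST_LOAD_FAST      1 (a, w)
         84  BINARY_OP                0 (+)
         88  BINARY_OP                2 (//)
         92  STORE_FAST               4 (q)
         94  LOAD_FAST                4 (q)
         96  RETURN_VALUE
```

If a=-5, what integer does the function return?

LOAD_FAST a → push -5. Stack: [-5]
LOAD_CONST → push 2. Stack: [-5, 2]
BINARY_OP << → -5 << 2 = -20. Stack: [-20]
STORE_FAST w → w=-20. Stack: []
LOAD_FAST w → push -20. Stack: [-20]
LOAD_CONST → push 11. Stack: [-20, 11]
BINARY_OP * → -20 * 11 = -220. Stack: [-220]
LOAD_FAST a → push -5. Stack: [-220, -5]
BINARY_OP & → -220 & -5 = -224. Stack: [-224]
STORE_FAST p → p=-224. Stack: []
LOAD_FAST_LOAD_FAST w,p → push -20,-224. Stack: [-20, -224]
COMPARE_OP bool(<) → -20 vs -224 = False. Stack: [False]
POP_JUMP_IF_FALSE → pop False; jump. Stack: []
LOAD_FAST_LOAD_FAST w,p → push -20,-224. Stack: [-20, -224]
BINARY_OP * → -20 * -224 = 4480. Stack: [4480]
LOAD_CONST → push 9. Stack: [4480, 9]
BINARY_OP * → 4480 * 9 = 40320. Stack: [40320]
STORE_FAST y → y=40320. Stack: []
LOAD_FAST p → push -224. Stack: [-224]
LOAD_CONST → push 11. Stack: [-224, 11]
BINARY_OP + → -224 + 11 = -213. Stack: [-213]
LOAD_FAST_LOAD_FAST a,w → push -5,-20. Stack: [-213, -5, -20]
BINARY_OP + → -5 + -20 = -25. Stack: [-213, -25]
BINARY_OP // → -213 // -25 = 8. Stack: [8]
STORE_FAST q → q=8. Stack: []
LOAD_FAST q → push 8. Stack: [8]
RETURN_VALUE → return 8.

8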